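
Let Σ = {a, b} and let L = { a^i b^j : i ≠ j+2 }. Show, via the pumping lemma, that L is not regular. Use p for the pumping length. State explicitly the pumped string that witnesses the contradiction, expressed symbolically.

Toward a contradiction, assume L is regular with pumping length p.
Choose w = a^p b^{p+p!-2}. Since p ≠ (p+p!-2)+2 = p+p!, w ∈ L; and |w| ≥ p.
Write w = xyz as guaranteed by the lemma, with |xy| ≤ p and |y| > 0.
The first p characters of w are a's, so xy (and hence y) consists only of a's. Write y = a^k, 1 ≤ k ≤ p.
Since 1 ≤ k ≤ p, k divides p!; set t = 1 + p!/k. Then xy^t z has p + (p!/k)·k = p + p! copies of a. Now the a-count is p+p! and (b-count)+2 = (p+p!-2)+2 = p+p!, so i ≠ j+2 fails. So xy^t z = a^{p+p!} b^{p+p!-2} ∉ L.
Contradiction. Therefore L is not regular.

a^{p+p!} b^{p+p!-2}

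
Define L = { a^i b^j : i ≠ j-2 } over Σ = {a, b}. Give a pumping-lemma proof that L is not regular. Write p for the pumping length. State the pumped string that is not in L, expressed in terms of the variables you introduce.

Assume L is regular. Let p be the pumping length given by the pumping lemma.
Choose w = a^p b^{p+p!+2}. Since p ≠ (p+p!+2)-2 = p+p!, w ∈ L; and |w| ≥ p.
Write w = xyz as guaranteed by the lemma, with |xy| ≤ p and y is nonempty.
Since the first p symbols of w are all a's and |xy| ≤ p, y lies entirely in the leading a-block: y = a^k for some k with 1 ≤ k ≤ p.
Since 1 ≤ k ≤ p, k divides p!; set t = 1 + p!/k. Then xy^t z has p + (p!/k)·k = p + p! copies of a. Now the a-count is p+p! and (b-count)-2 = (p+p!+2)-2 = p+p!, so i ≠ j-2 fails. So xy^t z = a^{p+p!} b^{p+p!+2} ∉ L.
This contradicts the pumping lemma, so L is not regular.

a^{p+p!} b^{p+p!+2}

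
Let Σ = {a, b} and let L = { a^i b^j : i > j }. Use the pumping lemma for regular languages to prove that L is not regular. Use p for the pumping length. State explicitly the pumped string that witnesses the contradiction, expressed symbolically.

Assume L is regular. Let p be the pumping length given by the pumping lemma.
Choose w = a^{p+1} b^p ∈ L, with |w| = 2p+1 ≥ p.
Write w = xyz as guaranteed by the lemma, with |xy| ≤ p and |y| ≥ 1.
Because |xy| ≤ p and w begins with p copies of a, we have y = a^k with 1 ≤ k ≤ p.
Consider xy^0z = xz = a^{p+1-k} b^p. Since k ≥ 1, the a-count p+1-k is at most p, so i > j fails; thus xz ∉ L.
This is a contradiction; hence L is not regular.

a^{p+1-k} b^p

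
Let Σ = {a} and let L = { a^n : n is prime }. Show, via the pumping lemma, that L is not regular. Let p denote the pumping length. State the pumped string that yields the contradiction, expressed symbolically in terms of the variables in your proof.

Assume L is regular. Let p be the pumping length given by the pumping lemma.
Let q be a prime with q ≥ p+2 (infinitely many primes exist), and take w = a^q ∈ L with |w| = q ≥ p.
The pumping lemma gives a decomposition w = xyz where |xy| ≤ p and |y| > 0.
Then y = a^k for some k with 1 ≤ k ≤ p.
Since 1 ≤ k ≤ p, |xz| = q-k. Pump with i = q+1: |xy^{q+1}z| = (q-k)+(q+1)k = q+qk = q(1+k), which is composite (both factors ≥ 2). So xy^{q+1}z = a^{q(1+k)} ∉ L.
This contradicts the pumping lemma, so L is not regular.

a^{q(1+k)}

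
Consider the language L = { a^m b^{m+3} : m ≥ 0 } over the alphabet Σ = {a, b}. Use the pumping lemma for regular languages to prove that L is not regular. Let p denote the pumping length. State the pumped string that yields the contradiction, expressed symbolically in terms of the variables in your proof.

a^{p+k} b^{p+3}

Assume L is regular. Let p be the pumping length given by the pumping lemma.
Take w = a^p b^{p+3}. Then w ∈ L and |w| = 2p+3 ≥ p.
Write w = xyz as guaranteed by the lemma, with |xy| ≤ p and |y| ≥ 1.
Because |xy| ≤ p and w begins with p copies of a, we have y = a^k with 1 ≤ k ≤ p.
Pump with i = 2: xy^2z = a^{p+k} b^{p+3}. For this to lie in L we would need p+3 = (p+k)+3, which forces k = 0. But k ≥ 1, so xy^2z ∉ L.
This contradicts the pumping lemma, so L is not regular.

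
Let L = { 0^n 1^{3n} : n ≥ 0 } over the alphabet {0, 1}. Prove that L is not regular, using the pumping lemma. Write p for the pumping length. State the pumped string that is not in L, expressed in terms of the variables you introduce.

Assume L is regular. Let p be the pumping length given by the pumping lemma.
Let w = 0^p 1^{3p} ∈ L; note |w| = 4p ≥ p.
The pumping lemma gives a decomposition w = xyz where |xy| ≤ p and |y| ≥ 1.
Because |xy| ≤ p and w begins with p copies of 0, we have y = 0^k with 1 ≤ k ≤ p.
Pump with i = 2: xy^2z = 0^{p+k} 1^{3p}. For this to lie in L we would need 3p = 3(p+k), which forces k = 0. But k ≥ 1, so xy^2z ∉ L.
This is a contradiction; hence L is not regular.

0^{p+k} 1^{3p}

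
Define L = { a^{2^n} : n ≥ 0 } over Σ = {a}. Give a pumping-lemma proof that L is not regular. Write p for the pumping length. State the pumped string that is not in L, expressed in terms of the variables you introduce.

Assume L is regular; let p be its pumping constant.
Take w = a^{2^p} ∈ L with |w| = 2^p ≥ p.
By the pumping lemma, w = xyz with |xy| ≤ p and |y| ≥ 1.
Then y = a^k for some k with 1 ≤ k ≤ p.
Pump with i = 2: xy^2z = a^{2^p+k}. Since 1 ≤ k ≤ p < 2^p, we have 2^p < 2^p+k < 2^{p+1}, so 2^p+k is not a power of 2. So xy^2z ∉ L.
Contradiction. Therefore L is not regular.

a^{2^p+k}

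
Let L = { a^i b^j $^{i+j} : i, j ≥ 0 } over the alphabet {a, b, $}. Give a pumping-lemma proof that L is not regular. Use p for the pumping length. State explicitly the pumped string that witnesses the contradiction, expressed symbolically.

Suppose for contradiction that L is regular, and let p be the pumping length.
Take w = a^p b^p $^{2p} ∈ L (with i=j=p, i+j=2p), |w| = 4p ≥ p.
By the pumping lemma, w = xyz with |xy| ≤ p and |y| ≥ 1.
Because |xy| ≤ p and w begins with p copies of a, we have y = a^k with 1 ≤ k ≤ p.
Consider xy^2z = a^{p+k} b^p $^{2p}. Now the a- and b-counts sum to 2p+k, but the $-count is 2p ≠ 2p+k. So xy^2z ∉ L.
Contradiction. Therefore L is not regular.

a^{p+k} b^p $^{2p}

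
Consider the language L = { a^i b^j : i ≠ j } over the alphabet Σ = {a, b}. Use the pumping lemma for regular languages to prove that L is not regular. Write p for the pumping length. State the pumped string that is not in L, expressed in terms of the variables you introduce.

a^{p+p!} b^{p+p!}

Assume L is regular; let p be its pumping constant.
Choose w = a^p b^{p+p!}. Since p ≠ p+p!, w ∈ L; and |w| ≥ p.
The pumping lemma gives a decomposition w = xyz where |xy| ≤ p and |y| ≥ 1.
The first p characters of w are a's, so xy (and hence y) consists only of a's. Write y = a^k, 1 ≤ k ≤ p.
Since 1 ≤ k ≤ p, k divides p!; set t = 1 + p!/k. Then xy^t z has p + (p!/k)·k = p + p! copies of a. Now the a-count equals the b-count, so i ≠ j fails. So xy^t z = a^{p+p!} b^{p+p!} ∉ L.
Contradiction. Therefore L is not regular.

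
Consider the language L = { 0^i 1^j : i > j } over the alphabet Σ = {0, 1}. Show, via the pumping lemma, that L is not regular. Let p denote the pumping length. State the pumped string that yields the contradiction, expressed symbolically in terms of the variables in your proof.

Toward a contradiction, assume L is regular with pumping length p.
Choose w = 0^{p+1} 1^p ∈ L, with |w| = 2p+1 ≥ p.
By the pumping lemma, w = xyz with |xy| ≤ p and y is nonempty.
Since the first p symbols of w are all 0's and |xy| ≤ p, y lies entirely in the leading 0-block: y = 0^k for some k with 1 ≤ k ≤ p.
Consider xy^0z = xz = 0^{p+1-k} 1^p. Since k ≥ 1, the 0-count p+1-k is at most p, so i > j fails; thus xz ∉ L.
Contradiction. Therefore L is not regular.

0^{p+1-k} 1^p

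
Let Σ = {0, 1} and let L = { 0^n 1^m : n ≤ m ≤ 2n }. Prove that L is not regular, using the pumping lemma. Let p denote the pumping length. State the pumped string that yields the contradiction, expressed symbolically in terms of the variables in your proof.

0^{p+k} 1^p

Assume L is regular. Let p be the pumping length given by the pumping lemma.
Take w = 0^p 1^p ∈ L (since p ≤ p ≤ 2p), with |w| = 2p ≥ p.
The pumping lemma gives a decomposition w = xyz where |xy| ≤ p and y is nonempty.
The first p characters of w are 0's, so xy (and hence y) consists only of 0's. Write y = 0^k, 1 ≤ k ≤ p.
Pump with i = 2: xy^2z = 0^{p+k} 1^p. Now n = p+k > p = m, so the condition n ≤ m fails. Thus xy^2z ∉ L.
This is a contradiction; hence L is not regular.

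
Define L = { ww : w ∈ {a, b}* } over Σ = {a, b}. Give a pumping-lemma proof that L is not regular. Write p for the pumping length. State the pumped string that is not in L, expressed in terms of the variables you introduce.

Assume L is regular; let p be its pumping constant.
Take w = a^p b^p a^p b^p = uu where u = a^pb^p; then w ∈ L and |w| = 4p ≥ p.
By the pumping lemma, w = xyz with |xy| ≤ p and y is nonempty.
Since the first p symbols of w are all a's and |xy| ≤ p, y lies entirely in the leading a-block: y = a^k for some k with 1 ≤ k ≤ p.
Pump with i = 2: xy^2z = a^{p+k} b^p a^p b^p, of length 4p+k. Suppose this equals vv. The string starts with a and ends with b, so v does too; thus the boundary between the two copies of v is a b→a transition. There is exactly one such transition, at position 2p+k, so |v| = 2p+k and |vv| = 4p+2k ≠ 4p+k since k ≥ 1. So xy^2z ∉ L.
Contradiction. Therefore L is not regular.

a^{p+k} b^p a^p b^p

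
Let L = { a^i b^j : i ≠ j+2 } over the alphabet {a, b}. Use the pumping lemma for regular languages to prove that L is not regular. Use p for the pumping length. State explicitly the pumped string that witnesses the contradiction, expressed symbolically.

a^{p+p!} b^{p+p!-2}

Suppose for contradiction that L is regular, and let p be the pumping length.
Choose w = a^p b^{p+p!-2}. Since p ≠ (p+p!-2)+2 = p+p!, w ∈ L; and |w| ≥ p.
The pumping lemma gives a decomposition w = xyz where |xy| ≤ p and y is nonempty.
Because |xy| ≤ p and w begins with p copies of a, we have y = a^k with 1 ≤ k ≤ p.
Since 1 ≤ k ≤ p, k divides p!; set t = 1 + p!/k. Then xy^t z has p + (p!/k)·k = p + p! copies of a. Now the a-count is p+p! and (b-count)+2 = (p+p!-2)+2 = p+p!, so i ≠ j+2 fails. So xy^t z = a^{p+p!} b^{p+p!-2} ∉ L.
This is a contradiction; hence L is not regular.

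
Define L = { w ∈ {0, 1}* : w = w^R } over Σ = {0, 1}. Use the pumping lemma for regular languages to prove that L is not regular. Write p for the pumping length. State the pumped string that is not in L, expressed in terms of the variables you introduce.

0^{p+k} 1 0^p

Suppose for contradiction that L is regular, and let p be the pumping length.
Take w = 0^p 1 0^p, a palindrome of length 2p+1 ≥ p.
Write w = xyz as guaranteed by the lemma, with |xy| ≤ p and y is nonempty.
Since the first p symbols of w are all 0's and |xy| ≤ p, y lies entirely in the leading 0-block: y = 0^k for some k with 1 ≤ k ≤ p.
Pump with i = 2: xy^2z = 0^{p+k} 1 0^p. Its reverse is 0^p 1 0^{p+k}, which differs from xy^2z since k ≥ 1. So xy^2z is not a palindrome and xy^2z ∉ L.
Contradiction. Therefore L is not regular.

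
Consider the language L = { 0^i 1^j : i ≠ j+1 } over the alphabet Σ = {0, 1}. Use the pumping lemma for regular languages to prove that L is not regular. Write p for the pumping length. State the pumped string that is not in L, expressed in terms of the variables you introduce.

0^{p+p!} 1^{p+p!-1}

Assume L is regular; let p be its pumping constant.
Choose w = 0^p 1^{p+p!-1}. Since p ≠ (p+p!-1)+1 = p+p!, w ∈ L; and |w| ≥ p.
By the pumping lemma, w = xyz with |xy| ≤ p and y is nonempty.
Because |xy| ≤ p and w begins with p copies of 0, we have y = 0^k with 1 ≤ k ≤ p.
Since 1 ≤ k ≤ p, k divides p!; set t = 1 + p!/k. Then xy^t z has p + (p!/k)·k = p + p! copies of 0. Now the 0-count is p+p! and (1-count)+1 = (p+p!-1)+1 = p+p!, so i ≠ j+1 fails. So xy^t z = 0^{p+p!} 1^{p+p!-1} ∉ L.
This is a contradiction; hence L is not regular.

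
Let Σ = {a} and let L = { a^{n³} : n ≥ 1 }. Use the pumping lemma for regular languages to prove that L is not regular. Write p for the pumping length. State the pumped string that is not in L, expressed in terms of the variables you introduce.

a^{p³+k}

Suppose for contradiction that L is regular, and let p be the pumping length.
Take w = a^{p³} ∈ L with |w| = p³ ≥ p.
The pumping lemma gives a decomposition w = xyz where |xy| ≤ p and y is nonempty.
Then y = a^k for some k with 1 ≤ k ≤ p.
Pump with i = 2: xy^2z = a^{p³+k}. Since 1 ≤ k ≤ p, p³ < p³+k ≤ p³+p < p³+3p²+3p+1 = (p+1)³, so p³+k is not a perfect cube. So xy^2z ∉ L.
This contradicts the pumping lemma, so L is not regular.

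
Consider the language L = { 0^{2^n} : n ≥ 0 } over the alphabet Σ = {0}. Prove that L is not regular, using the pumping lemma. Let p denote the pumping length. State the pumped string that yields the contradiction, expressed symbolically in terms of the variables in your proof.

Assume L is regular; let p be its pumping constant.
Take w = 0^{2^p} ∈ L with |w| = 2^p ≥ p.
By the pumping lemma, w = xyz with |xy| ≤ p and y is nonempty.
Then y = 0^k for some k with 1 ≤ k ≤ p.
Pump with i = 2: xy^2z = 0^{2^p+k}. Since 1 ≤ k ≤ p < 2^p, we have 2^p < 2^p+k < 2^{p+1}, so 2^p+k is not a power of 2. So xy^2z ∉ L.
This contradicts the pumping lemma, so L is not regular.

0^{2^p+k}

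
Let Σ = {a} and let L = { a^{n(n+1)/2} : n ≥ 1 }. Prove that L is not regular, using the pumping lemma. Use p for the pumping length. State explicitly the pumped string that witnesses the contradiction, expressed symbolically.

Toward a contradiction, assume L is regular with pumping length p.
Take w = a^{p(p+1)/2} ∈ L with |w| = p(p+1)/2 ≥ p.
By the pumping lemma, w = xyz with |xy| ≤ p and y is nonempty.
Then y = a^k for some k with 1 ≤ k ≤ p.
Pump with i = 2: xy^2z = a^{p(p+1)/2+k}. Since 1 ≤ k ≤ p, p(p+1)/2 < p(p+1)/2+k ≤ p(p+1)/2+p < (p+1)(p+2)/2, so p(p+1)/2+k is strictly between consecutive triangular numbers. So xy^2z ∉ L.
Contradiction. Therefore L is not regular.

a^{p(p+1)/2+k}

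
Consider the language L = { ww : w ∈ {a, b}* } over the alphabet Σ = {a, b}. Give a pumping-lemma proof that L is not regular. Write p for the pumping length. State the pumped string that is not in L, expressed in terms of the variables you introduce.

Toward a contradiction, assume L is regular with pumping length p.
Take w = a^p b^p a^p b^p = uu where u = a^pb^p; then w ∈ L and |w| = 4p ≥ p.
By the pumping lemma, w = xyz with |xy| ≤ p and y is nonempty.
The first p characters of w are a's, so xy (and hence y) consists only of a's. Write y = a^k, 1 ≤ k ≤ p.
Pump with i = 2: xy^2z = a^{p+k} b^p a^p b^p, of length 4p+k. Suppose this equals vv. The string starts with a and ends with b, so v does too; thus the boundary between the two copies of v is a b→a transition. There is exactly one such transition, at position 2p+k, so |v| = 2p+k and |vv| = 4p+2k ≠ 4p+k since k ≥ 1. So xy^2z ∉ L.
This contradicts the pumping lemma, so L is not regular.

a^{p+k} b^p a^p b^p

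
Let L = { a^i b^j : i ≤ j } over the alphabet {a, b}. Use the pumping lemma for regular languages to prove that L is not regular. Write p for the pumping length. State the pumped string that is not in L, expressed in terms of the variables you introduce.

Suppose for contradiction that L is regular, and let p be the pumping length.
Choose w = a^p b^p ∈ L, with |w| = 2p ≥ p.
Write w = xyz as guaranteed by the lemma, with |xy| ≤ p and y is nonempty.
Since the first p symbols of w are all a's and |xy| ≤ p, y lies entirely in the leading a-block: y = a^k for some k with 1 ≤ k ≤ p.
Consider xy^2z = a^{p+k} b^p. Since k ≥ 1, the a-count p+k exceeds the b-count p, so i ≤ j fails; thus xy^2z ∉ L.
This contradicts the pumping lemma, so L is not regular.

a^{p+k} b^p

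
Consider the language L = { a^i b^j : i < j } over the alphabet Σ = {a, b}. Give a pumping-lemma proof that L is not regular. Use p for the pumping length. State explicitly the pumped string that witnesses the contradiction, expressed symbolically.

Assume L is regular; let p be its pumping constant.
Choose w = a^p b^{p+1} ∈ L, with |w| = 2p+1 ≥ p.
Write w = xyz as guaranteed by the lemma, with |xy| ≤ p and |y| > 0.
Since the first p symbols of w are all a's and |xy| ≤ p, y lies entirely in the leading a-block: y = a^k for some k with 1 ≤ k ≤ p.
Consider xy^2z = a^{p+k} b^{p+1}. Since k ≥ 1, the a-count p+k is at least p+1, so i < j fails; thus xy^2z ∉ L.
Contradiction. Therefore L is not regular.

a^{p+k} b^{p+1}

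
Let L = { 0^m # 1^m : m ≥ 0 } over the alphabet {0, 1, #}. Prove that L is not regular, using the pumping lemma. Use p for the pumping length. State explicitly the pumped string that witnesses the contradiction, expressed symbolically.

0^{p+k} # 1^p

Assume L is regular; let p be its pumping constant.
Take w = 0^p # 1^p ∈ L with |w| = 2p+1 ≥ p.
The pumping lemma gives a decomposition w = xyz where |xy| ≤ p and |y| > 0.
Since the first p symbols of w are all 0's and |xy| ≤ p, y lies entirely in the leading 0-block: y = 0^k for some k with 1 ≤ k ≤ p.
Pump with i = 2: xy^2z = 0^{p+k} # 1^p, which would require p+k = p. But k ≥ 1, so xy^2z ∉ L.
This is a contradiction; hence L is not regular.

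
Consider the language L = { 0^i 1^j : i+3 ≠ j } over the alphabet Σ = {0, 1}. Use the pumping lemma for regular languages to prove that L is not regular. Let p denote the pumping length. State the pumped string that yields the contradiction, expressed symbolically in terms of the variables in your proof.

Assume L is regular; let p be its pumping constant.
Choose w = 0^p 1^{p+p!+3}. Since p ≠ (p+p!+3)-3 = p+p!, w ∈ L; and |w| ≥ p.
Write w = xyz as guaranteed by the lemma, with |xy| ≤ p and |y| ≥ 1.
The first p characters of w are 0's, so xy (and hence y) consists only of 0's. Write y = 0^k, 1 ≤ k ≤ p.
Since 1 ≤ k ≤ p, k divides p!; set t = 1 + p!/k. Then xy^t z has p + (p!/k)·k = p + p! copies of 0. Now the 0-count is p+p! and (1-count)-3 = (p+p!+3)-3 = p+p!, so i+3 ≠ j fails. So xy^t z = 0^{p+p!} 1^{p+p!+3} ∉ L.
This contradicts the pumping lemma, so L is not regular.

0^{p+p!} 1^{p+p!+3}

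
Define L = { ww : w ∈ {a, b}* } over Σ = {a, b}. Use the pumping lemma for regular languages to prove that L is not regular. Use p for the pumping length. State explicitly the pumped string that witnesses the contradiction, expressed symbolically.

Toward a contradiction, assume L is regular with pumping length p.
Take w = a^p b^p a^p b^p = uu where u = a^pb^p; then w ∈ L and |w| = 4p ≥ p.
The pumping lemma gives a decomposition w = xyz where |xy| ≤ p and |y| ≥ 1.
The first p characters of w are a's, so xy (and hence y) consists only of a's. Write y = a^k, 1 ≤ k ≤ p.
Pump with i = 2: xy^2z = a^{p+k} b^p a^p b^p, of length 4p+k. Suppose this equals vv. The string starts with a and ends with b, so v does too; thus the boundary between the two copies of v is a b→a transition. There is exactly one such transition, at position 2p+k, so |v| = 2p+k and |vv| = 4p+2k ≠ 4p+k since k ≥ 1. So xy^2z ∉ L.
Contradiction. Therefore L is not regular.

a^{p+k} b^p a^p b^p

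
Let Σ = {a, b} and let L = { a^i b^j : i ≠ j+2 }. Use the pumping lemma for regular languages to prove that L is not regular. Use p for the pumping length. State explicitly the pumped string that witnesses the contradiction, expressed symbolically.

Assume L is regular. Let p be the pumping length given by the pumping lemma.
Choose w = a^p b^{p+p!-2}. Since p ≠ (p+p!-2)+2 = p+p!, w ∈ L; and |w| ≥ p.
By the pumping lemma, w = xyz with |xy| ≤ p and |y| ≥ 1.
The first p characters of w are a's, so xy (and hence y) consists only of a's. Write y = a^k, 1 ≤ k ≤ p.
Since 1 ≤ k ≤ p, k divides p!; set t = 1 + p!/k. Then xy^t z has p + (p!/k)·k = p + p! copies of a. Now the a-count is p+p! and (b-count)+2 = (p+p!-2)+2 = p+p!, so i ≠ j+2 fails. So xy^t z = a^{p+p!} b^{p+p!-2} ∉ L.
Contradiction. Therefore L is not regular.

a^{p+p!} b^{p+p!-2}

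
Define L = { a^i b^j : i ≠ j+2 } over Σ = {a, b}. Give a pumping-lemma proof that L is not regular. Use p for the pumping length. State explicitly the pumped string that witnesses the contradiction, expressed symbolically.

Suppose for contradiction that L is regular, and let p be the pumping length.
Choose w = a^p b^{p+p!-2}. Since p ≠ (p+p!-2)+2 = p+p!, w ∈ L; and |w| ≥ p.
Write w = xyz as guaranteed by the lemma, with |xy| ≤ p and |y| ≥ 1.
Because |xy| ≤ p and w begins with p copies of a, we have y = a^k with 1 ≤ k ≤ p.
Since 1 ≤ k ≤ p, k divides p!; set t = 1 + p!/k. Then xy^t z has p + (p!/k)·k = p + p! copies of a. Now the a-count is p+p! and (b-count)+2 = (p+p!-2)+2 = p+p!, so i ≠ j+2 fails. So xy^t z = a^{p+p!} b^{p+p!-2} ∉ L.
Contradiction. Therefore L is not regular.

a^{p+p!} b^{p+p!-2}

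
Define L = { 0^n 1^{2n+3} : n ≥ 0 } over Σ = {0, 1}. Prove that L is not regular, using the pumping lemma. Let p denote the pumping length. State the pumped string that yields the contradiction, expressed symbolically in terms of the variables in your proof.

0^{p+k} 1^{2p+3}

Suppose for contradiction that L is regular, and let p be the pumping length.
Let w = 0^p 1^{2p+3} ∈ L; note |w| = 3p+3 ≥ p.
By the pumping lemma, w = xyz with |xy| ≤ p and |y| > 0.
Because |xy| ≤ p and w begins with p copies of 0, we have y = 0^k with 1 ≤ k ≤ p.
Pump with i = 2: xy^2z = 0^{p+k} 1^{2p+3}. For this to lie in L we would need 2p+3 = 2(p+k)+3, which forces k = 0. But k ≥ 1, so xy^2z ∉ L.
This contradicts the pumping lemma, so L is not regular.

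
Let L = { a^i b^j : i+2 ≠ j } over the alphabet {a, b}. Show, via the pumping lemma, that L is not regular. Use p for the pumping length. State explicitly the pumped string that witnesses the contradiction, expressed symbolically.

a^{p+p!} b^{p+p!+2}

Assume L is regular. Let p be the pumping length given by the pumping lemma.
Choose w = a^p b^{p+p!+2}. Since p ≠ (p+p!+2)-2 = p+p!, w ∈ L; and |w| ≥ p.
By the pumping lemma, w = xyz with |xy| ≤ p and y is nonempty.
Since the first p symbols of w are all a's and |xy| ≤ p, y lies entirely in the leading a-block: y = a^k for some k with 1 ≤ k ≤ p.
Since 1 ≤ k ≤ p, k divides p!; set t = 1 + p!/k. Then xy^t z has p + (p!/k)·k = p + p! copies of a. Now the a-count is p+p! and (b-count)-2 = (p+p!+2)-2 = p+p!, so i+2 ≠ j fails. So xy^t z = a^{p+p!} b^{p+p!+2} ∉ L.
This is a contradiction; hence L is not regular.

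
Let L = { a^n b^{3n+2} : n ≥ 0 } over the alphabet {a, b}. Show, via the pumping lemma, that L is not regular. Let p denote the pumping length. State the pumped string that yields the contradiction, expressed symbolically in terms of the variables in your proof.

a^{p+k} b^{3p+2}

Toward a contradiction, assume L is regular with pumping length p.
Take w = a^p b^{3p+2}. Then w ∈ L and |w| = 4p+2 ≥ p.
Write w = xyz as guaranteed by the lemma, with |xy| ≤ p and |y| > 0.
Because |xy| ≤ p and w begins with p copies of a, we have y = a^k with 1 ≤ k ≤ p.
Pump with i = 2: xy^2z = a^{p+k} b^{3p+2}. For this to lie in L we would need 3p+2 = 3(p+k)+2, which forces k = 0. But k ≥ 1, so xy^2z ∉ L.
This contradicts the pumping lemma, so L is not regular.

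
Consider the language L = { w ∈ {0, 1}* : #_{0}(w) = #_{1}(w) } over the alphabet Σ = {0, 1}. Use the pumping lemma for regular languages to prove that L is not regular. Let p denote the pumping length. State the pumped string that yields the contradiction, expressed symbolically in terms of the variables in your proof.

0^{p+k} 1^p

Toward a contradiction, assume L is regular with pumping length p.
Choose w = 0^p 1^p ∈ L with |w| = 2p ≥ p.
The pumping lemma gives a decomposition w = xyz where |xy| ≤ p and |y| ≥ 1.
The first p characters of w are 0's, so xy (and hence y) consists only of 0's. Write y = 0^k, 1 ≤ k ≤ p.
Pump with i = 2: xy^2z = 0^{p+k} 1^p has p+k occurrences of 0 but only p of 1. Since k ≥ 1 the counts differ, so xy^2z ∉ L.
Contradiction. Therefore L is not regular.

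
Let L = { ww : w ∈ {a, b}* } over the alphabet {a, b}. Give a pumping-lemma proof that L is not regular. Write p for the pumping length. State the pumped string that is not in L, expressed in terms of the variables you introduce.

Assume L is regular; let p be its pumping constant.
Take w = a^p b^p a^p b^p = uu where u = a^pb^p; then w ∈ L and |w| = 4p ≥ p.
By the pumping lemma, w = xyz with |xy| ≤ p and |y| > 0.
Because |xy| ≤ p and w begins with p copies of a, we have y = a^k with 1 ≤ k ≤ p.
Pump with i = 2: xy^2z = a^{p+k} b^p a^p b^p, of length 4p+k. Suppose this equals vv. The string starts with a and ends with b, so v does too; thus the boundary between the two copies of v is a b→a transition. There is exactly one such transition, at position 2p+k, so |v| = 2p+k and |vv| = 4p+2k ≠ 4p+k since k ≥ 1. So xy^2z ∉ L.
This contradicts the pumping lemma, so L is not regular.

a^{p+k} b^p a^p b^p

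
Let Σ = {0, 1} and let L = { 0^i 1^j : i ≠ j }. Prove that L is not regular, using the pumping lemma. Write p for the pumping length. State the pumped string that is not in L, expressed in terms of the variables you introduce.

0^{p+p!} 1^{p+p!}

Toward a contradiction, assume L is regular with pumping length p.
Choose w = 0^p 1^{p+p!}. Since p ≠ p+p!, w ∈ L; and |w| ≥ p.
Write w = xyz as guaranteed by the lemma, with |xy| ≤ p and |y| > 0.
Since the first p symbols of w are all 0's and |xy| ≤ p, y lies entirely in the leading 0-block: y = 0^k for some k with 1 ≤ k ≤ p.
Since 1 ≤ k ≤ p, k divides p!; set t = 1 + p!/k. Then xy^t z has p + (p!/k)·k = p + p! copies of 0. Now the 0-count equals the 1-count, so i ≠ j fails. So xy^t z = 0^{p+p!} 1^{p+p!} ∉ L.
This contradicts the pumping lemma, so L is not regular.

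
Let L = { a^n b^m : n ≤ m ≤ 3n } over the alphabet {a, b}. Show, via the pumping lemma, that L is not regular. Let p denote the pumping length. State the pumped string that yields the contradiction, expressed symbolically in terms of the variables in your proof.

a^{p+k} b^p

Suppose for contradiction that L is regular, and let p be the pumping length.
Take w = a^p b^p ∈ L (since p ≤ p ≤ 3p), with |w| = 2p ≥ p.
The pumping lemma gives a decomposition w = xyz where |xy| ≤ p and |y| ≥ 1.
Since the first p symbols of w are all a's and |xy| ≤ p, y lies entirely in the leading a-block: y = a^k for some k with 1 ≤ k ≤ p.
Pump with i = 2: xy^2z = a^{p+k} b^p. Now n = p+k > p = m, so the condition n ≤ m fails. Thus xy^2z ∉ L.
This is a contradiction; hence L is not regular.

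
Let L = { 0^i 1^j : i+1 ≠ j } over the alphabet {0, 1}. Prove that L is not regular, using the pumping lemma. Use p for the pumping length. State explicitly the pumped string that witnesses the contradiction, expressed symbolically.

0^{p+p!} 1^{p+p!+1}

Suppose for contradiction that L is regular, and let p be the pumping length.
Choose w = 0^p 1^{p+p!+1}. Since p ≠ (p+p!+1)-1 = p+p!, w ∈ L; and |w| ≥ p.
Write w = xyz as guaranteed by the lemma, with |xy| ≤ p and |y| ≥ 1.
Since the first p symbols of w are all 0's and |xy| ≤ p, y lies entirely in the leading 0-block: y = 0^k for some k with 1 ≤ k ≤ p.
Since 1 ≤ k ≤ p, k divides p!; set t = 1 + p!/k. Then xy^t z has p + (p!/k)·k = p + p! copies of 0. Now the 0-count is p+p! and (1-count)-1 = (p+p!+1)-1 = p+p!, so i+1 ≠ j fails. So xy^t z = 0^{p+p!} 1^{p+p!+1} ∉ L.
This is a contradiction; hence L is not regular.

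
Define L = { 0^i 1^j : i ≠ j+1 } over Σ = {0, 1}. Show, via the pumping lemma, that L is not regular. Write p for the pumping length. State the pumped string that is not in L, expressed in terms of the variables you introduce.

0^{p+p!} 1^{p+p!-1}

Suppose for contradiction that L is regular, and let p be the pumping length.
Choose w = 0^p 1^{p+p!-1}. Since p ≠ (p+p!-1)+1 = p+p!, w ∈ L; and |w| ≥ p.
Write w = xyz as guaranteed by the lemma, with |xy| ≤ p and y is nonempty.
The first p characters of w are 0's, so xy (and hence y) consists only of 0's. Write y = 0^k, 1 ≤ k ≤ p.
Since 1 ≤ k ≤ p, k divides p!; set t = 1 + p!/k. Then xy^t z has p + (p!/k)·k = p + p! copies of 0. Now the 0-count is p+p! and (1-count)+1 = (p+p!-1)+1 = p+p!, so i ≠ j+1 fails. So xy^t z = 0^{p+p!} 1^{p+p!-1} ∉ L.
Contradiction. Therefore L is not regular.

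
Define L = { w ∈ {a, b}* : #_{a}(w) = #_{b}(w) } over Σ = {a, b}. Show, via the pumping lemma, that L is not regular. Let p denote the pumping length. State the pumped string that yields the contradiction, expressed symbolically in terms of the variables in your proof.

Suppose for contradiction that L is regular, and let p be the pumping length.
Choose w = a^p b^p ∈ L with |w| = 2p ≥ p.
The pumping lemma gives a decomposition w = xyz where |xy| ≤ p and |y| ≥ 1.
Because |xy| ≤ p and w begins with p copies of a, we have y = a^k with 1 ≤ k ≤ p.
Pump with i = 2: xy^2z = a^{p+k} b^p has p+k occurrences of a but only p of b. Since k ≥ 1 the counts differ, so xy^2z ∉ L.
This is a contradiction; hence L is not regular.

a^{p+k} b^p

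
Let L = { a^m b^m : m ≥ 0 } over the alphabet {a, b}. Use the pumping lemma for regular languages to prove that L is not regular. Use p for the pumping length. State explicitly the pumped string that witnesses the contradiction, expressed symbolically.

Toward a contradiction, assume L is regular with pumping length p.
Let w = a^p b^p ∈ L; note |w| = 2p ≥ p.
Write w = xyz as guaranteed by the lemma, with |xy| ≤ p and |y| ≥ 1.
Since the first p symbols of w are all a's and |xy| ≤ p, y lies entirely in the leading a-block: y = a^k for some k with 1 ≤ k ≤ p.
Pump with i = 2: xy^2z = a^{p+k} b^p. For this to lie in L we would need p = p+k, which forces k = 0. But k ≥ 1, so xy^2z ∉ L.
This contradicts the pumping lemma, so L is not regular.

a^{p+k} b^p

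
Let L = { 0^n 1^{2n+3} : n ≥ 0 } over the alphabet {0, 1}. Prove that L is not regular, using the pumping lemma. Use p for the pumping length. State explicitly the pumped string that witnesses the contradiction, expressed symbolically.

0^{p+k} 1^{2p+3}

Suppose for contradiction that L is regular, and let p be the pumping length.
Let w = 0^p 1^{2p+3} ∈ L; note |w| = 3p+3 ≥ p.
The pumping lemma gives a decomposition w = xyz where |xy| ≤ p and |y| > 0.
Because |xy| ≤ p and w begins with p copies of 0, we have y = 0^k with 1 ≤ k ≤ p.
Pump with i = 2: xy^2z = 0^{p+k} 1^{2p+3}. For this to lie in L we would need 2p+3 = 2(p+k)+3, which forces k = 0. But k ≥ 1, so xy^2z ∉ L.
This contradicts the pumping lemma, so L is not regular.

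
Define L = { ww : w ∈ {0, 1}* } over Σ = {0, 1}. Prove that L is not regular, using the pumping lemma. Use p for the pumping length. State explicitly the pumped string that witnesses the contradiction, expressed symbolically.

Assume L is regular; let p be its pumping constant.
Take w = 0^p 1^p 0^p 1^p = uu where u = 0^p1^p; then w ∈ L and |w| = 4p ≥ p.
The pumping lemma gives a decomposition w = xyz where |xy| ≤ p and |y| ≥ 1.
Because |xy| ≤ p and w begins with p copies of 0, we have y = 0^k with 1 ≤ k ≤ p.
Pump with i = 2: xy^2z = 0^{p+k} 1^p 0^p 1^p, of length 4p+k. Suppose this equals vv. The string starts with 0 and ends with 1, so v does too; thus the boundary between the two copies of v is a 1→0 transition. There is exactly one such transition, at position 2p+k, so |v| = 2p+k and |vv| = 4p+2k ≠ 4p+k since k ≥ 1. So xy^2z ∉ L.
This contradicts the pumping lemma, so L is not regular.

0^{p+k} 1^p 0^p 1^p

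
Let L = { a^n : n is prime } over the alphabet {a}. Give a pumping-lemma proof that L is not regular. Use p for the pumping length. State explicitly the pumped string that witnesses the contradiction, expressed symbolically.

Suppose for contradiction that L is regular, and let p be the pumping length.
Let q be a prime with q ≥ p+2 (infinitely many primes exist), and take w = a^q ∈ L with |w| = q ≥ p.
Write w = xyz as guaranteed by the lemma, with |xy| ≤ p and |y| ≥ 1.
Then y = a^k for some k with 1 ≤ k ≤ p.
Since 1 ≤ k ≤ p, |xz| = q-k. Pump with i = q+1: |xy^{q+1}z| = (q-k)+(q+1)k = q+qk = q(1+k), which is composite (both factors ≥ 2). So xy^{q+1}z = a^{q(1+k)} ∉ L.
This contradicts the pumping lemma, so L is not regular.

a^{q(1+k)}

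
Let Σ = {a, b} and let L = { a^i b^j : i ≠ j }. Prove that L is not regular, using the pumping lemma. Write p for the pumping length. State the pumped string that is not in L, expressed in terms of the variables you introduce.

Assume L is regular; let p be its pumping constant.
Choose w = a^p b^{p+p!}. Since p ≠ p+p!, w ∈ L; and |w| ≥ p.
By the pumping lemma, w = xyz with |xy| ≤ p and |y| ≥ 1.
Since the first p symbols of w are all a's and |xy| ≤ p, y lies entirely in the leading a-block: y = a^k for some k with 1 ≤ k ≤ p.
Since 1 ≤ k ≤ p, k divides p!; set t = 1 + p!/k. Then xy^t z has p + (p!/k)·k = p + p! copies of a. Now the a-count equals the b-count, so i ≠ j fails. So xy^t z = a^{p+p!} b^{p+p!} ∉ L.
Contradiction. Therefore L is not regular.

a^{p+p!} b^{p+p!}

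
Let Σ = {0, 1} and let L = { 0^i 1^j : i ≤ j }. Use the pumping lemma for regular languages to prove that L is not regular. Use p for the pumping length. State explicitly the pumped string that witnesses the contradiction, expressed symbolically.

Assume L is regular. Let p be the pumping length given by the pumping lemma.
Choose w = 0^p 1^p ∈ L, with |w| = 2p ≥ p.
By the pumping lemma, w = xyz with |xy| ≤ p and |y| ≥ 1.
Because |xy| ≤ p and w begins with p copies of 0, we have y = 0^k with 1 ≤ k ≤ p.
Consider xy^2z = 0^{p+k} 1^p. Since k ≥ 1, the 0-count p+k exceeds the 1-count p, so i ≤ j fails; thus xy^2z ∉ L.
Contradiction. Therefore L is not regular.

0^{p+k} 1^p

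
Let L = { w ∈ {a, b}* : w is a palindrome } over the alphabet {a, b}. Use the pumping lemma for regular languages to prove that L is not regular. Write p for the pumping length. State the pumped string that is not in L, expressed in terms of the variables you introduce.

a^{p+k} b a^p

Toward a contradiction, assume L is regular with pumping length p.
Take w = a^p b a^p, a palindrome of length 2p+1 ≥ p.
Write w = xyz as guaranteed by the lemma, with |xy| ≤ p and |y| > 0.
Since the first p symbols of w are all a's and |xy| ≤ p, y lies entirely in the leading a-block: y = a^k for some k with 1 ≤ k ≤ p.
Pump with i = 2: xy^2z = a^{p+k} b a^p. Its reverse is a^p b a^{p+k}, which differs from xy^2z since k ≥ 1. So xy^2z is not a palindrome and xy^2z ∉ L.
Contradiction. Therefore L is not regular.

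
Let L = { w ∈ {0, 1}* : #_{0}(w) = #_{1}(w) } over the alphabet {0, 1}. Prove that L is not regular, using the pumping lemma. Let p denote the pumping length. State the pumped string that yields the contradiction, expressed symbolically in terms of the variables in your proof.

Suppose for contradiction that L is regular, and let p be the pumping length.
Choose w = 0^p 1^p ∈ L with |w| = 2p ≥ p.
The pumping lemma gives a decomposition w = xyz where |xy| ≤ p and y is nonempty.
The first p characters of w are 0's, so xy (and hence y) consists only of 0's. Write y = 0^k, 1 ≤ k ≤ p.
Pump with i = 2: xy^2z = 0^{p+k} 1^p has p+k occurrences of 0 but only p of 1. Since k ≥ 1 the counts differ, so xy^2z ∉ L.
This is a contradiction; hence L is not regular.

0^{p+k} 1^p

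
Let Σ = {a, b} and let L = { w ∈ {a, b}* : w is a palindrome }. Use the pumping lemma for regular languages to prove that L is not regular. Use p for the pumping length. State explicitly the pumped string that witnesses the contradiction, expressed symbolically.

a^{p+k} b a^p

Suppose for contradiction that L is regular, and let p be the pumping length.
Take w = a^p b a^p, a palindrome of length 2p+1 ≥ p.
Write w = xyz as guaranteed by the lemma, with |xy| ≤ p and y is nonempty.
The first p characters of w are a's, so xy (and hence y) consists only of a's. Write y = a^k, 1 ≤ k ≤ p.
Pump with i = 2: xy^2z = a^{p+k} b a^p. Its reverse is a^p b a^{p+k}, which differs from xy^2z since k ≥ 1. So xy^2z is not a palindrome and xy^2z ∉ L.
This contradicts the pumping lemma, so L is not regular.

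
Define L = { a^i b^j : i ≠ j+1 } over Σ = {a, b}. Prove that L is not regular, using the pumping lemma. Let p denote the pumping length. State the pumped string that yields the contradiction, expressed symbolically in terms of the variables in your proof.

Assume L is regular. Let p be the pumping length given by the pumping lemma.
Choose w = a^p b^{p+p!-1}. Since p ≠ (p+p!-1)+1 = p+p!, w ∈ L; and |w| ≥ p.
The pumping lemma gives a decomposition w = xyz where |xy| ≤ p and |y| ≥ 1.
Since the first p symbols of w are all a's and |xy| ≤ p, y lies entirely in the leading a-block: y = a^k for some k with 1 ≤ k ≤ p.
Since 1 ≤ k ≤ p, k divides p!; set t = 1 + p!/k. Then xy^t z has p + (p!/k)·k = p + p! copies of a. Now the a-count is p+p! and (b-count)+1 = (p+p!-1)+1 = p+p!, so i ≠ j+1 fails. So xy^t z = a^{p+p!} b^{p+p!-1} ∉ L.
Contradiction. Therefore L is not regular.

a^{p+p!} b^{p+p!-1}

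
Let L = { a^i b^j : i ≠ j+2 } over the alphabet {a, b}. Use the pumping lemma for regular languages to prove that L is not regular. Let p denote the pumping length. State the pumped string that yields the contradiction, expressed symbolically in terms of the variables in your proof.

a^{p+p!} b^{p+p!-2}

Suppose for contradiction that L is regular, and let p be the pumping length.
Choose w = a^p b^{p+p!-2}. Since p ≠ (p+p!-2)+2 = p+p!, w ∈ L; and |w| ≥ p.
Write w = xyz as guaranteed by the lemma, with |xy| ≤ p and |y| ≥ 1.
Because |xy| ≤ p and w begins with p copies of a, we have y = a^k with 1 ≤ k ≤ p.
Since 1 ≤ k ≤ p, k divides p!; set t = 1 + p!/k. Then xy^t z has p + (p!/k)·k = p + p! copies of a. Now the a-count is p+p! and (b-count)+2 = (p+p!-2)+2 = p+p!, so i ≠ j+2 fails. So xy^t z = a^{p+p!} b^{p+p!-2} ∉ L.
This is a contradiction; hence L is not regular.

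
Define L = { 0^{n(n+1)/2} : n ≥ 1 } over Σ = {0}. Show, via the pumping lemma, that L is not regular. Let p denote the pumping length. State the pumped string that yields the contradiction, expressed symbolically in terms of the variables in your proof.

Assume L is regular; let p be its pumping constant.
Take w = 0^{p(p+1)/2} ∈ L with |w| = p(p+1)/2 ≥ p.
Write w = xyz as guaranteed by the lemma, with |xy| ≤ p and |y| > 0.
Then y = 0^k for some k with 1 ≤ k ≤ p.
Pump with i = 2: xy^2z = 0^{p(p+1)/2+k}. Since 1 ≤ k ≤ p, p(p+1)/2 < p(p+1)/2+k ≤ p(p+1)/2+p < (p+1)(p+2)/2, so p(p+1)/2+k is strictly between consecutive triangular numbers. So xy^2z ∉ L.
Contradiction. Therefore L is not regular.

0^{p(p+1)/2+k}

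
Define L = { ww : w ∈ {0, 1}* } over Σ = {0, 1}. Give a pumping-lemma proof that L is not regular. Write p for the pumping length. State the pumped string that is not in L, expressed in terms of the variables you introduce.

Assume L is regular; let p be its pumping constant.
Take w = 0^p 1^p 0^p 1^p = uu where u = 0^p1^p; then w ∈ L and |w| = 4p ≥ p.
Write w = xyz as guaranteed by the lemma, with |xy| ≤ p and |y| ≥ 1.
The first p characters of w are 0's, so xy (and hence y) consists only of 0's. Write y = 0^k, 1 ≤ k ≤ p.
Pump with i = 2: xy^2z = 0^{p+k} 1^p 0^p 1^p, of length 4p+k. Suppose this equals vv. The string starts with 0 and ends with 1, so v does too; thus the boundary between the two copies of v is a 1→0 transition. There is exactly one such transition, at position 2p+k, so |v| = 2p+k and |vv| = 4p+2k ≠ 4p+k since k ≥ 1. So xy^2z ∉ L.
This is a contradiction; hence L is not regular.

0^{p+k} 1^p 0^p 1^p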